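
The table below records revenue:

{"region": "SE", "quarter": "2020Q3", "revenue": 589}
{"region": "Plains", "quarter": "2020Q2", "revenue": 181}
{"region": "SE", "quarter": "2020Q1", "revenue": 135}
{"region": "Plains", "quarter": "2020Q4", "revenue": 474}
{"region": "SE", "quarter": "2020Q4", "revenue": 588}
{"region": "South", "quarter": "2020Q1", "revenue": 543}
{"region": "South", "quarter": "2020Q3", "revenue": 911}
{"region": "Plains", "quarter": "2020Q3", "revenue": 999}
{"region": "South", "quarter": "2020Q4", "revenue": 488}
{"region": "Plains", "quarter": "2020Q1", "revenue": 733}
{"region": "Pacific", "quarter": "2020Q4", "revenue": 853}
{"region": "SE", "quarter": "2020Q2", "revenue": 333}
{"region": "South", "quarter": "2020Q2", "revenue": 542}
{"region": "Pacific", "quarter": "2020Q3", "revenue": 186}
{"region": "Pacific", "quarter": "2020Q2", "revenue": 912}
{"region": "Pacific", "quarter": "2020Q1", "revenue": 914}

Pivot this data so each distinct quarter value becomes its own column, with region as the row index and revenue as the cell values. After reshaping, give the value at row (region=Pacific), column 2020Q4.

853

Wide layout: rows indexed by region, columns are the 4 distinct quarter values (2020Q3, 2020Q2, 2020Q1, 2020Q4).
Cell (region=Pacific, quarter=2020Q4) draws from the long row where region=Pacific and quarter=2020Q4, which has revenue=853.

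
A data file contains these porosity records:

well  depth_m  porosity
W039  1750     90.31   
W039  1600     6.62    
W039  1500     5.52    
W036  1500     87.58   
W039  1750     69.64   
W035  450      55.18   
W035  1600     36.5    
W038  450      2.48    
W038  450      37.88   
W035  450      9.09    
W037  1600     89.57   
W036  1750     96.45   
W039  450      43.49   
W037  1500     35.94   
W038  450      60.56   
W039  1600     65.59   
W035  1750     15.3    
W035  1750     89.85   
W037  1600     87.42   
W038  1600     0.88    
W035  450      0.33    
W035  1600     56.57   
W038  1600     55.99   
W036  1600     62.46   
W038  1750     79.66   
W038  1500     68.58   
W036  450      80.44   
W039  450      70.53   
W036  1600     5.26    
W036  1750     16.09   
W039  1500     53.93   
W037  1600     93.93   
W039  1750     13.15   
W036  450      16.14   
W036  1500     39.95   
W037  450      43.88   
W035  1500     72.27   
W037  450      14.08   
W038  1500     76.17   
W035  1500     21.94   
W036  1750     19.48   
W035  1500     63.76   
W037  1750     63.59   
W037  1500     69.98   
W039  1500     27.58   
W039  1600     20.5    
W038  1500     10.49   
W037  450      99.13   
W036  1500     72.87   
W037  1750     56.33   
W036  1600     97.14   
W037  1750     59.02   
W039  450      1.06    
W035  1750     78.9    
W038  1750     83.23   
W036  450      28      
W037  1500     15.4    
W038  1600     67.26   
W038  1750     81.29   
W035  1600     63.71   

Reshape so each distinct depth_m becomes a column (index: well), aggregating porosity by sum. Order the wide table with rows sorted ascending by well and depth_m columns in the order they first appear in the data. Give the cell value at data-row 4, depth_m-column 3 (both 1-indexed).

With rows sorted ascending by well, row 4 is well=W038. depth_m columns in first-appearance order: 1750, 1600, 1500, 450; column 3 is 1500.
Long rows with well=W038, depth_m=1500: 68.58 + 76.17 + 10.49 = 155.24.

155.24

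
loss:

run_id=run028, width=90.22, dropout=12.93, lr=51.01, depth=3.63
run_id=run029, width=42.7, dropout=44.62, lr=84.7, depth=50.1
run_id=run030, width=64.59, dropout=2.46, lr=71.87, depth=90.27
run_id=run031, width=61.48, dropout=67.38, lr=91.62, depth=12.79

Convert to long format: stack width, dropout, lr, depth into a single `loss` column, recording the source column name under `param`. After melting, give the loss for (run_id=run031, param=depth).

Unpivoting turns each (run_id, wide-column) pair into one long row.
The wide cell at row run031, column depth holds 12.79, so the long row (run031, depth) has loss=12.79.

12.79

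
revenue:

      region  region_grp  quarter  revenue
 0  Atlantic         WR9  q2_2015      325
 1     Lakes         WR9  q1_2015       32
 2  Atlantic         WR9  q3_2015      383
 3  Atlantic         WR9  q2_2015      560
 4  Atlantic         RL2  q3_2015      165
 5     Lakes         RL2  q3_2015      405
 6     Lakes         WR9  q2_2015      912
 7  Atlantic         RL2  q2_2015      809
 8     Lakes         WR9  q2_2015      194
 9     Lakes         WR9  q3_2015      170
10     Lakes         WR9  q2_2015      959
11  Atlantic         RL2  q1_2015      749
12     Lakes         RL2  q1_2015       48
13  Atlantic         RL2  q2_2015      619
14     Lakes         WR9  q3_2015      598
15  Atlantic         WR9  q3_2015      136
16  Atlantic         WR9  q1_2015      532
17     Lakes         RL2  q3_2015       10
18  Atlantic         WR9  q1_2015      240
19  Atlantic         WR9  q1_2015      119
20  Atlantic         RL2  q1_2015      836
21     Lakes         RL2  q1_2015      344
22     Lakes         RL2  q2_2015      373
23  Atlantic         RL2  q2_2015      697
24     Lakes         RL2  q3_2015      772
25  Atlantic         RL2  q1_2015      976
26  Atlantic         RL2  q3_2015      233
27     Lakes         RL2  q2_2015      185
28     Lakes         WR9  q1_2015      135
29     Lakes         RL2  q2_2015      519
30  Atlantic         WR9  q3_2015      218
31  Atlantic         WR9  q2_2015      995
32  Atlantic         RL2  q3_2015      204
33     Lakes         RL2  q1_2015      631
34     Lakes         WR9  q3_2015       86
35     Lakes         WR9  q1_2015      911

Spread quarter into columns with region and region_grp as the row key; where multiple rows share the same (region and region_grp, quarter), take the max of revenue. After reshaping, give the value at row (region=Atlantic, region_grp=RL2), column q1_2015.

Rows with region=Atlantic, region_grp=RL2 and quarter=q1_2015: revenue values are 749, 836, 976.
max(749, 836, 976) = 976.

976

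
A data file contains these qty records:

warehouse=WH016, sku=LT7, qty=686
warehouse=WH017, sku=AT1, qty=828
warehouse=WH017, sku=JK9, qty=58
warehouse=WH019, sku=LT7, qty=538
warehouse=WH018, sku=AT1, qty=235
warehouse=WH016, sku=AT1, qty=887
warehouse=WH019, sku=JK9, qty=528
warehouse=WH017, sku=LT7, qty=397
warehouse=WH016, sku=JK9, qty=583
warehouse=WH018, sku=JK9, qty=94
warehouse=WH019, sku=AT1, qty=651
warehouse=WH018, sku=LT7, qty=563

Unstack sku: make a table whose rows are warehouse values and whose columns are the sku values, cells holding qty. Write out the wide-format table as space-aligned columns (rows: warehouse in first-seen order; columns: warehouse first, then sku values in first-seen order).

Columns: warehouse plus the 3 distinct sku values (LT7, AT1, JK9).
For example, row WH016 column LT7 takes qty=686 from the long row (WH016, LT7).

warehouse  LT7  AT1  JK9
WH016      686  887  583
WH017      397  828  58 
WH019      538  651  528
WH018      563  235  94 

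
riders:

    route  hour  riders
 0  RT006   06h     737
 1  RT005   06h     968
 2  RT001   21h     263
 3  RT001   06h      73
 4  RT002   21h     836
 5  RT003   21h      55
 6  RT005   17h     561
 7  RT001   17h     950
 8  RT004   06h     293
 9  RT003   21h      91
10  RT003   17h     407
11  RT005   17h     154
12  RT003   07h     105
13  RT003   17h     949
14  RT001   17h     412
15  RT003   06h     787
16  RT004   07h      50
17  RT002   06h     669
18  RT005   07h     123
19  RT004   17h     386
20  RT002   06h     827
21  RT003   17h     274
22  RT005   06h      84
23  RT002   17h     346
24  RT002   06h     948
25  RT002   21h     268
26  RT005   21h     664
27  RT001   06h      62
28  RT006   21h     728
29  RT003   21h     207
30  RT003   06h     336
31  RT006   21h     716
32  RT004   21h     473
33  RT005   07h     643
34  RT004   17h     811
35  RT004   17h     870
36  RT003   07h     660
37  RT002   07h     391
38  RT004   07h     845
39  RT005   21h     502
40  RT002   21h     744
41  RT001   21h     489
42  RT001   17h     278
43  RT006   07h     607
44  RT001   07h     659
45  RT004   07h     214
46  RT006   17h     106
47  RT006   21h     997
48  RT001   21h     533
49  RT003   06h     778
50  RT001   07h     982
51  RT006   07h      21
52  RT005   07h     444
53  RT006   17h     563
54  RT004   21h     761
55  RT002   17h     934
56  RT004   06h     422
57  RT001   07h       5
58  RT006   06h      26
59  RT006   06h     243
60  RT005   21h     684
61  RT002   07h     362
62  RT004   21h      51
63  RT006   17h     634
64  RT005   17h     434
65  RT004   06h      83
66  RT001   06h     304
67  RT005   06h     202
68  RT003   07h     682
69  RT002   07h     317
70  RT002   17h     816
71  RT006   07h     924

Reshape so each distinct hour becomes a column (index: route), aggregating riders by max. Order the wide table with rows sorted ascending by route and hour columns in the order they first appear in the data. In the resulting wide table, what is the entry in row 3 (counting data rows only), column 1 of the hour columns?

787

With rows sorted ascending by route, row 3 is route=RT003. hour columns in first-appearance order: 06h, 21h, 17h, 07h; column 1 is 06h.
Long rows with route=RT003, hour=06h: max(787, 336, 778) = 787.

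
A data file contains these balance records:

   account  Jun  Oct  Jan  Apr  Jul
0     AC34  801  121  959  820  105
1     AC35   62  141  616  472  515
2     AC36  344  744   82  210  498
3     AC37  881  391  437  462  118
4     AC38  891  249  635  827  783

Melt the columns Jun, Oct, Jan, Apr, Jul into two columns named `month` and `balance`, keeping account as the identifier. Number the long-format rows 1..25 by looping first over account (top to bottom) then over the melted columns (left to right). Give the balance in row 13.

82

25 rows total (5 × 5). Row 13: index ⌊(13-1)/5⌋ = 2 into account → AC36; (13-1) mod 5 = 2 into the melted columns → Jan.
So row 13 is (AC36, Jan, 82); balance = 82.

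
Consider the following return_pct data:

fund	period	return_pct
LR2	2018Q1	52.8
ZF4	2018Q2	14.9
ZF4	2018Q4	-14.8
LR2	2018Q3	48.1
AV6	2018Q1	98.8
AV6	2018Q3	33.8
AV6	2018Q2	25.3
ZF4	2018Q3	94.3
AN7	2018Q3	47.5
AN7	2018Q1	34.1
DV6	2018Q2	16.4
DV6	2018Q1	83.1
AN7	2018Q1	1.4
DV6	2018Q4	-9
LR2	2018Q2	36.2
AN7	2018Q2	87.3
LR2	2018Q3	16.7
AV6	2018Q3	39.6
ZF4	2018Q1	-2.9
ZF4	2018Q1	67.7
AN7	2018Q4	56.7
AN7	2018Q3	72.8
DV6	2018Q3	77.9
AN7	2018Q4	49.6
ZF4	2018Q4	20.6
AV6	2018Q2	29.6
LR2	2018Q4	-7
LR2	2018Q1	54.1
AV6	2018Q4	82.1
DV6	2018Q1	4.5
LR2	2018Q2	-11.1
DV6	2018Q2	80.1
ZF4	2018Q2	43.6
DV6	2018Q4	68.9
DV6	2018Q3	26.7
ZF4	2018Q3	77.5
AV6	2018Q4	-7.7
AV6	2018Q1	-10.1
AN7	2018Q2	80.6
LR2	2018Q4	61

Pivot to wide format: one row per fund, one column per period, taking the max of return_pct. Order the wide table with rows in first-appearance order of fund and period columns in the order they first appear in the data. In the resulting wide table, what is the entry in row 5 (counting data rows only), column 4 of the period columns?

With rows in first-appearance order of fund, row 5 is fund=DV6. period columns in first-appearance order: 2018Q1, 2018Q2, 2018Q4, 2018Q3; column 4 is 2018Q3.
Long rows with fund=DV6, period=2018Q3: max(77.9, 26.7) = 77.9.

77.9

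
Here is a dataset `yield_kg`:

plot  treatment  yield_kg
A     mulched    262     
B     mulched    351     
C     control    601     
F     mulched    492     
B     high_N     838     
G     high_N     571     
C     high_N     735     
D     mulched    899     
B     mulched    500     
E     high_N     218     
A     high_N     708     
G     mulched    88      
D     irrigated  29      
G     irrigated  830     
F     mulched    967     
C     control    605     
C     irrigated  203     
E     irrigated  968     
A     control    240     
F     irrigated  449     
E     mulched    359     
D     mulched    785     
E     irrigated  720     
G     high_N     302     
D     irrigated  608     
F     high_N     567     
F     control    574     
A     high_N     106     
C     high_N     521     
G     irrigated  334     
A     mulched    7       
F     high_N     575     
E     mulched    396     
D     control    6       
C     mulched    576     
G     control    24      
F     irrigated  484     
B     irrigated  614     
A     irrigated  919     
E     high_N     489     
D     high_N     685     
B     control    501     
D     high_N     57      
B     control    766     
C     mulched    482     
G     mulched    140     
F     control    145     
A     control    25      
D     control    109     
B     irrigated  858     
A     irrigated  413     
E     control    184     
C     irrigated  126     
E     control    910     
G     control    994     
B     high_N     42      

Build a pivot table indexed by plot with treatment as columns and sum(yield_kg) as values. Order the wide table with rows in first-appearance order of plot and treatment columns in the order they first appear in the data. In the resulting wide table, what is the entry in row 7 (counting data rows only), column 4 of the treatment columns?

1688

With rows in first-appearance order of plot, row 7 is plot=E. treatment columns in first-appearance order: mulched, control, high_N, irrigated; column 4 is irrigated.
Long rows with plot=E, treatment=irrigated: 968 + 720 = 1688.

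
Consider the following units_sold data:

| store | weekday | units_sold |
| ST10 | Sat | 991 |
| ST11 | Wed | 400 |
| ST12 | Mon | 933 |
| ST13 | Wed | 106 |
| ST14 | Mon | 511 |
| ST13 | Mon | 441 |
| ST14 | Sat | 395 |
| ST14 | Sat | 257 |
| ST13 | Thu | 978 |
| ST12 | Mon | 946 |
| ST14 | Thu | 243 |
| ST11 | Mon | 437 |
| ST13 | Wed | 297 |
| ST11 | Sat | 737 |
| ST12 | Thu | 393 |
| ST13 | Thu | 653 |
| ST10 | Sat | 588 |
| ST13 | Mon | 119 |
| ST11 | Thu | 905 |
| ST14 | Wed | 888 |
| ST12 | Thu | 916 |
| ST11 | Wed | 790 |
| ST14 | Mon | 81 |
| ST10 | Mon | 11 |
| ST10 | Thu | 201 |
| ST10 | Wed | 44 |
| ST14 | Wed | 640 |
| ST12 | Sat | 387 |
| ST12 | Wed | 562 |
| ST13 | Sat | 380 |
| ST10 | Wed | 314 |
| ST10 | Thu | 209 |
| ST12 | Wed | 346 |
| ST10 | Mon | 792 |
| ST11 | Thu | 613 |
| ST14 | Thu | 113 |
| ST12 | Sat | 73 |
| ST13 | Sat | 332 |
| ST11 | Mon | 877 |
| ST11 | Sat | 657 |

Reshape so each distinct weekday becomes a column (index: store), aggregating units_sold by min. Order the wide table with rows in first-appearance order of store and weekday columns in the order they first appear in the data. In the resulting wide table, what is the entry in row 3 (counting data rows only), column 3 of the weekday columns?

933

With rows in first-appearance order of store, row 3 is store=ST12. weekday columns in first-appearance order: Sat, Wed, Mon, Thu; column 3 is Mon.
Long rows with store=ST12, weekday=Mon: min(933, 946) = 933.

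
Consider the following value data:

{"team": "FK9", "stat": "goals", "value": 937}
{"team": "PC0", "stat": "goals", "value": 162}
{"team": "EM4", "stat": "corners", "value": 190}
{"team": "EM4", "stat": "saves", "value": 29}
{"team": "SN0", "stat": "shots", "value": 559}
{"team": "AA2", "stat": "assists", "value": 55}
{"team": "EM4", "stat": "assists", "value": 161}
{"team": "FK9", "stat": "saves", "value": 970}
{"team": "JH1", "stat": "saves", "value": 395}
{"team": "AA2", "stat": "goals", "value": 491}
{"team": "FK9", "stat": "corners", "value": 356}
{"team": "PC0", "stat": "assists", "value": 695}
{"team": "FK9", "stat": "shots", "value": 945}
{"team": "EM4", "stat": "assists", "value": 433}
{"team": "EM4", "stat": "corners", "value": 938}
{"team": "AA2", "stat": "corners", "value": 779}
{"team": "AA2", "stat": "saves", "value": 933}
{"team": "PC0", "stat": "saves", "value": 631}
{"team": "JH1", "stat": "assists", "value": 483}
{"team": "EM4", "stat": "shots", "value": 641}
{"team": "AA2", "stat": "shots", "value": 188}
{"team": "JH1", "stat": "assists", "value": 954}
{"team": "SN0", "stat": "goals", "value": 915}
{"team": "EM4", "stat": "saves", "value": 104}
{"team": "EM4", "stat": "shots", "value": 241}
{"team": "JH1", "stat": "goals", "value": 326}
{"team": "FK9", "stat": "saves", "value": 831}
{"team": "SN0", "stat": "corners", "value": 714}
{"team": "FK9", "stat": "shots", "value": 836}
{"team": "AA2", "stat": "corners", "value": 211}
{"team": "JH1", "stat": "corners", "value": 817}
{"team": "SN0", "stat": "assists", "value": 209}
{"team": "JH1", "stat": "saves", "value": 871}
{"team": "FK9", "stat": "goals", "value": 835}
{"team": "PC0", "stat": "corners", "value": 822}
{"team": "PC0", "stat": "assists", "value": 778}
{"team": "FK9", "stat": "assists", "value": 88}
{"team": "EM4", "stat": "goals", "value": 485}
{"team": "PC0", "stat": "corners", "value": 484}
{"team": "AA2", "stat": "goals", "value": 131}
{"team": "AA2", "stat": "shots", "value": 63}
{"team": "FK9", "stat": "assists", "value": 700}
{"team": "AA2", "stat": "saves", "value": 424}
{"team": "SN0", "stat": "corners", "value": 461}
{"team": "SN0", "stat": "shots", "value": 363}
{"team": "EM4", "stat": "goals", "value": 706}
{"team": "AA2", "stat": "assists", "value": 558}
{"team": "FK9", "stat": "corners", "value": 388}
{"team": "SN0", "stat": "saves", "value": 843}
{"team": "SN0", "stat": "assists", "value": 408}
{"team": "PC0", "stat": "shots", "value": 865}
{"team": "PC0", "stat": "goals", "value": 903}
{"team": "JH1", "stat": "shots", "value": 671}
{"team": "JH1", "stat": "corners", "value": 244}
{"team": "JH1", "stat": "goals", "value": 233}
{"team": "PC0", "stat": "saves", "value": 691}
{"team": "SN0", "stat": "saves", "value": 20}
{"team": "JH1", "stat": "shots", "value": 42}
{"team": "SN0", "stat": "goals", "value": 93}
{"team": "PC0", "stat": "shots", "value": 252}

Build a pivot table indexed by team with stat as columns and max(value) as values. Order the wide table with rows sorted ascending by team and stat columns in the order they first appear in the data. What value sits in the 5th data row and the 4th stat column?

865

With rows sorted ascending by team, row 5 is team=PC0. stat columns in first-appearance order: goals, corners, saves, shots, assists; column 4 is shots.
Long rows with team=PC0, stat=shots: max(865, 252) = 865.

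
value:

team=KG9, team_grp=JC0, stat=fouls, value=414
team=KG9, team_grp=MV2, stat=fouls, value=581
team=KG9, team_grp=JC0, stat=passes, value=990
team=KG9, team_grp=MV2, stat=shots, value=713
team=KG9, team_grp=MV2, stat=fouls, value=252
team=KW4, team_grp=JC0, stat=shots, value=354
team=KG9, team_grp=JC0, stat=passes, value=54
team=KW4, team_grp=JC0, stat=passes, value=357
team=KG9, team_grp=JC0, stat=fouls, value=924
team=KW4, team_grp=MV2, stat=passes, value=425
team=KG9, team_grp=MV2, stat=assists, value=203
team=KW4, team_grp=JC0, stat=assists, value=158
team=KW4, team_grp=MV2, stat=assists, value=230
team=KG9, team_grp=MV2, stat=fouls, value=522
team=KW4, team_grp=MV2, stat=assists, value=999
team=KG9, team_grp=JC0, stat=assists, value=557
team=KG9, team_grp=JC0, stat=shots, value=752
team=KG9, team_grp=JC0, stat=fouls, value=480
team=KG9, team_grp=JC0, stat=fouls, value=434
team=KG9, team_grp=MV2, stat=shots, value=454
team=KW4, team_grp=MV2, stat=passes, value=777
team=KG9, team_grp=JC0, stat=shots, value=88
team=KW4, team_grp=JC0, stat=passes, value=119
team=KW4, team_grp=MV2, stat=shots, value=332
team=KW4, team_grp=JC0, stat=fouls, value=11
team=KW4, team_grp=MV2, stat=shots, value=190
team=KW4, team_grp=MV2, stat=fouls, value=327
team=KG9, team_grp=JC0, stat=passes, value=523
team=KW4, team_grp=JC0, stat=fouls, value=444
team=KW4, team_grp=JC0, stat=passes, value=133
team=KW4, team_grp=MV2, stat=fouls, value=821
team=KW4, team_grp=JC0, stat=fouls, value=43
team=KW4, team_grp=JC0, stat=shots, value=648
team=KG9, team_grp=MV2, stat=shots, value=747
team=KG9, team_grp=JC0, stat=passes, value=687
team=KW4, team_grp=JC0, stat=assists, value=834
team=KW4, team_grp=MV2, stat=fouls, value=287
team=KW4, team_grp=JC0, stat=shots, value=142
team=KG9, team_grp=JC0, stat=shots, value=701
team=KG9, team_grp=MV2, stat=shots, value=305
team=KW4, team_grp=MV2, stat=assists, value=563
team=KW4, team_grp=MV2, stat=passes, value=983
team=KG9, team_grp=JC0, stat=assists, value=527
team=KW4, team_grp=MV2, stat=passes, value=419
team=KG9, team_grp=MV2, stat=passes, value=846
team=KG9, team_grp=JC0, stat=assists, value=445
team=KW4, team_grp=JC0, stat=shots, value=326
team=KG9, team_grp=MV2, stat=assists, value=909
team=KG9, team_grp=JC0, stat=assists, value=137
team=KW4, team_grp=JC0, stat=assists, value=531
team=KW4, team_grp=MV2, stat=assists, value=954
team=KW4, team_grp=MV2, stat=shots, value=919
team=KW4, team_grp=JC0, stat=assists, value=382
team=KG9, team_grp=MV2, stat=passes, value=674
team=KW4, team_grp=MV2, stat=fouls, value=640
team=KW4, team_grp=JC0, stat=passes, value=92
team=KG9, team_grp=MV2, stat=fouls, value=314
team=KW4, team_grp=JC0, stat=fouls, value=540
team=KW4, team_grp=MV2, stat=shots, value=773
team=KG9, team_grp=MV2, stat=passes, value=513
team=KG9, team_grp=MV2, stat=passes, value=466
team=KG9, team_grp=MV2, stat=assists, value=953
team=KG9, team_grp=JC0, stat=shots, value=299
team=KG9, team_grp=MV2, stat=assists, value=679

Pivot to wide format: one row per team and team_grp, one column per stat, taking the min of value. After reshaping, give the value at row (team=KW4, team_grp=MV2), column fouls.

287

Rows with team=KW4, team_grp=MV2 and stat=fouls: value values are 327, 821, 287, 640.
min(327, 821, 287, 640) = 287.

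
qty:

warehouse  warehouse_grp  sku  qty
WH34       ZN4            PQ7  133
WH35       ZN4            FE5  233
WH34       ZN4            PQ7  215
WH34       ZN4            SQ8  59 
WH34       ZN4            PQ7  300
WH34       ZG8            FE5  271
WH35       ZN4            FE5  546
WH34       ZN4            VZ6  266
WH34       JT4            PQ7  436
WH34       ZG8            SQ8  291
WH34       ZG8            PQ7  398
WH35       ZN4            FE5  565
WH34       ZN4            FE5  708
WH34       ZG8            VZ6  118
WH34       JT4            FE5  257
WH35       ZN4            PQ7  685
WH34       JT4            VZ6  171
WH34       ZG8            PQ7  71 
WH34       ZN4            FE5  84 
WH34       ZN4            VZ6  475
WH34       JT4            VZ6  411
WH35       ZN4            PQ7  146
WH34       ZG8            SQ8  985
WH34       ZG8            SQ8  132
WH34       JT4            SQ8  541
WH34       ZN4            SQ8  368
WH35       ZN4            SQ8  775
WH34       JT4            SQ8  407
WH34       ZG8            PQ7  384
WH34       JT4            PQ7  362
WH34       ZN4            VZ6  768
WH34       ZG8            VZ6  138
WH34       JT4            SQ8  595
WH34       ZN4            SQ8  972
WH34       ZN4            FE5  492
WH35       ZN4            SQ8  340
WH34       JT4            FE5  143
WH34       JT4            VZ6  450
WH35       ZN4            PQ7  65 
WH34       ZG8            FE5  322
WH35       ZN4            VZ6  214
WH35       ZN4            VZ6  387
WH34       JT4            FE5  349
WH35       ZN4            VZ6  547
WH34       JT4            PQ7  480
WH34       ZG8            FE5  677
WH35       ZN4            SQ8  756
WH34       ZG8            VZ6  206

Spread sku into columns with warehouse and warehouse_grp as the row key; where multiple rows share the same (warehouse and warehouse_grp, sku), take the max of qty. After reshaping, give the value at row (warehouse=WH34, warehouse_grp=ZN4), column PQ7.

Rows with warehouse=WH34, warehouse_grp=ZN4 and sku=PQ7: qty values are 133, 215, 300.
max(133, 215, 300) = 300.

300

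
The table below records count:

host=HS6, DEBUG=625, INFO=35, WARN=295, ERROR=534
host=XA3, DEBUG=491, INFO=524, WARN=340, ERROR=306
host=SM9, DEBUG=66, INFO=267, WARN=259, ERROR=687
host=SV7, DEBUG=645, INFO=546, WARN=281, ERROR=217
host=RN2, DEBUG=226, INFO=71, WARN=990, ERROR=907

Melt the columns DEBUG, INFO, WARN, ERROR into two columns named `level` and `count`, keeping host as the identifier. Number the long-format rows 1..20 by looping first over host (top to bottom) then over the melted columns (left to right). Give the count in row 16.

217

20 rows total (5 × 4). Row 16: index ⌊(16-1)/4⌋ = 3 into host → SV7; (16-1) mod 4 = 3 into the melted columns → ERROR.
So row 16 is (SV7, ERROR, 217); count = 217.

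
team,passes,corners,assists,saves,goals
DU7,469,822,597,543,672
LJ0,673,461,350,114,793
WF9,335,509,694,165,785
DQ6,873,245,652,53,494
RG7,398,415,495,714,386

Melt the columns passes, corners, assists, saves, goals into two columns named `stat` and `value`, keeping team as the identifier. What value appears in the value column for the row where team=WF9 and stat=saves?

Unpivoting turns each (team, wide-column) pair into one long row.
The wide cell at row WF9, column saves holds 165, so the long row (WF9, saves) has value=165.

165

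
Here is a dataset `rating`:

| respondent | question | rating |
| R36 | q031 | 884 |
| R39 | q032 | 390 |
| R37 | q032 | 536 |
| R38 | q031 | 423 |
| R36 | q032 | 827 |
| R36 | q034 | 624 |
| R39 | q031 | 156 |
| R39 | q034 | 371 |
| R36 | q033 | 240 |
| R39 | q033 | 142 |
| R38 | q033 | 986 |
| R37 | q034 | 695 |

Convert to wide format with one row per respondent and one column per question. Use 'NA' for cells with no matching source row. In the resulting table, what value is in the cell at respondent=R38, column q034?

No long-format row has respondent=R38 and question=q034, so the cell is NA.

NA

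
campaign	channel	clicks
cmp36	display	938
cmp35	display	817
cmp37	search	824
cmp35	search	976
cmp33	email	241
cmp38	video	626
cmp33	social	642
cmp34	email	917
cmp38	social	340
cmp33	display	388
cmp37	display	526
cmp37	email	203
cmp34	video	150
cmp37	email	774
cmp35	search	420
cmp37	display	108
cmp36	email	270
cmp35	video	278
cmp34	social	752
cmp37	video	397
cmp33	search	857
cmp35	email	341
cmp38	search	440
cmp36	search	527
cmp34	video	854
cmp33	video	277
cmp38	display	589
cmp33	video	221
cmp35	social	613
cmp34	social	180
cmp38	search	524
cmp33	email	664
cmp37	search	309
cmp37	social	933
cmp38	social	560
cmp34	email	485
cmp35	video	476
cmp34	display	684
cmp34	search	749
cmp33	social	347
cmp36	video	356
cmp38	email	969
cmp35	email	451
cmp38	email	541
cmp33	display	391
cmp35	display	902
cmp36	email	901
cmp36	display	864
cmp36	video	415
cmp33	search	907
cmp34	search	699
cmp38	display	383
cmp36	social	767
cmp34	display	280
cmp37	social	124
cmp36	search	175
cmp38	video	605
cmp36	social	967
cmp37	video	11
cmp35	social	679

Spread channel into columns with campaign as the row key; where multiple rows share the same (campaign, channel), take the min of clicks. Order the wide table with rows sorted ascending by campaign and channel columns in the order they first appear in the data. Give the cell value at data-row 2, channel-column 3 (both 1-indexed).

With rows sorted ascending by campaign, row 2 is campaign=cmp34. channel columns in first-appearance order: display, search, email, video, social; column 3 is email.
Long rows with campaign=cmp34, channel=email: min(917, 485) = 485.

485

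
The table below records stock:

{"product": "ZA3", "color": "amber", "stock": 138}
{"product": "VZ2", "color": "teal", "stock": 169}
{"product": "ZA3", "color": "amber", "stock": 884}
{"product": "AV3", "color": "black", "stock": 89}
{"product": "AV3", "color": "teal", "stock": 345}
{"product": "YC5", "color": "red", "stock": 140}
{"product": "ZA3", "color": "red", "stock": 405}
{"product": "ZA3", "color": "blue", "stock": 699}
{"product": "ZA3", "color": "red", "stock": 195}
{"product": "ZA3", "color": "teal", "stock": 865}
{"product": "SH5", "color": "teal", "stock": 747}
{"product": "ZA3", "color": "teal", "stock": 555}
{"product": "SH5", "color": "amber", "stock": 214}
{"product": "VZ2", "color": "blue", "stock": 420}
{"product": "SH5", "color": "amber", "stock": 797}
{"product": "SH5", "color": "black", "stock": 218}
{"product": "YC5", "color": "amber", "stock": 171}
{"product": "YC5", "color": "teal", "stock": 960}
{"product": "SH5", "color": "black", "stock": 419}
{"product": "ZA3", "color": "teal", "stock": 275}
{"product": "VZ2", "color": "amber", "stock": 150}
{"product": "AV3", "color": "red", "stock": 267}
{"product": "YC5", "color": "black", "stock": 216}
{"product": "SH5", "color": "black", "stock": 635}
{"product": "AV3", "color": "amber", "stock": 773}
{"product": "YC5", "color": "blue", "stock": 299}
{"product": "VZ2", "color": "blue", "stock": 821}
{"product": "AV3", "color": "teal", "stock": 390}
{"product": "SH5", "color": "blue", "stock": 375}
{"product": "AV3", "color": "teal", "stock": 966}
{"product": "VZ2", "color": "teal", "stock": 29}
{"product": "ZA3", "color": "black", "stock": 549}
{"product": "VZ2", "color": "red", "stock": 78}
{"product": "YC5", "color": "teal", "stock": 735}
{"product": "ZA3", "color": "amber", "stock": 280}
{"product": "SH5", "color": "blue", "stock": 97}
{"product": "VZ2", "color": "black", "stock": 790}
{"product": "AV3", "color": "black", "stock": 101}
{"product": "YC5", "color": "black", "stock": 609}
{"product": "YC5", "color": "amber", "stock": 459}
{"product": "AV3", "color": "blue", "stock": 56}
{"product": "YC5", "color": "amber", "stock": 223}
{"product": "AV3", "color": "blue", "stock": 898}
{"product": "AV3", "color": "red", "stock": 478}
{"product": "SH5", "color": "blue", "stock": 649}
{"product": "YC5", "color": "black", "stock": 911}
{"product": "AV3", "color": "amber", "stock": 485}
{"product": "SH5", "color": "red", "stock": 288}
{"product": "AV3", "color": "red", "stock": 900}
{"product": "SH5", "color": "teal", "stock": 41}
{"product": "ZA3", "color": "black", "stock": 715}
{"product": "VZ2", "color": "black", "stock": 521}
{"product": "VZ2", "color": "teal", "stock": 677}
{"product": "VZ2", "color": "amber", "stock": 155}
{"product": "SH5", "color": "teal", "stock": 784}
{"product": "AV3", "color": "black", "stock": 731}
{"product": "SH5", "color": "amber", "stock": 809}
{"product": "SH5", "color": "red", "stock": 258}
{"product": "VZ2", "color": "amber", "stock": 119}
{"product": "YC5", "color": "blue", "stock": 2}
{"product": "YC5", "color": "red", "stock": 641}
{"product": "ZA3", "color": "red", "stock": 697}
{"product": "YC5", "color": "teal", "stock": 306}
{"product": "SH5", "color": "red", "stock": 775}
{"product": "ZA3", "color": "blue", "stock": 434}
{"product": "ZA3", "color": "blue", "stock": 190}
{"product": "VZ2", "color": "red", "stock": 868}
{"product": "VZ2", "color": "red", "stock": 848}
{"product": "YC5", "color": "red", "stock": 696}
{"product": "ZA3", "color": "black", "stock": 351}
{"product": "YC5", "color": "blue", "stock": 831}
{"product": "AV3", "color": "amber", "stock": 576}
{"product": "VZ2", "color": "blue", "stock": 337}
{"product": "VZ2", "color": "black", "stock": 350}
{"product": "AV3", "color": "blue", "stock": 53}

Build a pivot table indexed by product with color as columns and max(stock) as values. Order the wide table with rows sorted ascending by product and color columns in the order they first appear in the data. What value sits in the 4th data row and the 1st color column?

With rows sorted ascending by product, row 4 is product=YC5. color columns in first-appearance order: amber, teal, black, red, blue; column 1 is amber.
Long rows with product=YC5, color=amber: max(171, 459, 223) = 459.

459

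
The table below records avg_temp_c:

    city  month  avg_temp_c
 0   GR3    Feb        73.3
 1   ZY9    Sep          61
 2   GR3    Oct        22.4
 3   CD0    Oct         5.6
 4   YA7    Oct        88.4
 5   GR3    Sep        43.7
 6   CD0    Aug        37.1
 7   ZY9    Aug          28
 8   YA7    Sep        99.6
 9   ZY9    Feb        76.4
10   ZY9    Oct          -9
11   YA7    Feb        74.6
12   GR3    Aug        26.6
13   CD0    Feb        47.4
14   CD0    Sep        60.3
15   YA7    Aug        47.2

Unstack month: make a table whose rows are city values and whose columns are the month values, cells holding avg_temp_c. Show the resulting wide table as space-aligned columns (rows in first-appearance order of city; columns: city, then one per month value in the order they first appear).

Columns: city plus the 4 distinct month values (Feb, Sep, Oct, Aug).
For example, row GR3 column Feb takes avg_temp_c=73.3 from the long row (GR3, Feb).

city  Feb   Sep   Oct   Aug 
GR3   73.3  43.7  22.4  26.6
ZY9   76.4  61    -9    28  
CD0   47.4  60.3  5.6   37.1
YA7   74.6  99.6  88.4  47.2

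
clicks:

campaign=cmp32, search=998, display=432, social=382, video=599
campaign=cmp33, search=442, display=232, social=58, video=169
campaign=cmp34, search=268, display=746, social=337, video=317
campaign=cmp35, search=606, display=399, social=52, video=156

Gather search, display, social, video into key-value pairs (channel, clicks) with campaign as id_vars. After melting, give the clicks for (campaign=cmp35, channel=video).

156

Unpivoting turns each (campaign, wide-column) pair into one long row.
The wide cell at row cmp35, column video holds 156, so the long row (cmp35, video) has clicks=156.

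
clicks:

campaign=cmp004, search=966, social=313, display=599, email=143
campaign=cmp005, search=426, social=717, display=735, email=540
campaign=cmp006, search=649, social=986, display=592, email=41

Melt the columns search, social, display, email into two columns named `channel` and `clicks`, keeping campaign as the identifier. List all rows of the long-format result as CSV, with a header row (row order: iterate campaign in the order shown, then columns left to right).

campaign,channel,clicks
cmp004,search,966
cmp004,social,313
cmp004,display,599
cmp004,email,143
cmp005,search,426
cmp005,social,717
cmp005,display,735
cmp005,email,540
cmp006,search,649
cmp006,social,986
cmp006,display,592
cmp006,email,41

Each (campaign, column) pair becomes one row: 3 × 4 = 12 rows.
For example, (cmp004, search) → clicks=966.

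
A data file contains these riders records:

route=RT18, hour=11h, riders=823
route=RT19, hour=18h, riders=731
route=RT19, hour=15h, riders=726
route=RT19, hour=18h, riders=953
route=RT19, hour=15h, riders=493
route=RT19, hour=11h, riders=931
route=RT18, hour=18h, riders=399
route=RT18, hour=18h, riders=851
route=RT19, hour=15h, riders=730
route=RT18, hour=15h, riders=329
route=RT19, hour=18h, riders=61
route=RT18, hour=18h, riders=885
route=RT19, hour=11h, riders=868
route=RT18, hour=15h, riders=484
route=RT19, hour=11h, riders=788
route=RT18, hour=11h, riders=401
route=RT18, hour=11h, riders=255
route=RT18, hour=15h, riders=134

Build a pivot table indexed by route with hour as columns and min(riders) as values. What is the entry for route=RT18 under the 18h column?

Rows with route=RT18 and hour=18h: riders values are 399, 851, 885.
min(399, 851, 885) = 399.

399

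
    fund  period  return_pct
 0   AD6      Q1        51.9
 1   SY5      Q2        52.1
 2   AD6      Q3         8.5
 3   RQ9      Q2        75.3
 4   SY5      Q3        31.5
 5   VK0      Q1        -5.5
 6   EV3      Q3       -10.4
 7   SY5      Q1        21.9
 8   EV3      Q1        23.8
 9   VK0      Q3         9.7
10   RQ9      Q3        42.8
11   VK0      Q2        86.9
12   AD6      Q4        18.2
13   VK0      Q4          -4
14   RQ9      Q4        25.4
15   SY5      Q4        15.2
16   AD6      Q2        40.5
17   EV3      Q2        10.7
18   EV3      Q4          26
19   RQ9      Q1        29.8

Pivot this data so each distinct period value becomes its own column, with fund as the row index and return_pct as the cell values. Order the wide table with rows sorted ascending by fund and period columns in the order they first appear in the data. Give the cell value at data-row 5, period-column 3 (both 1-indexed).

With rows sorted ascending by fund, row 5 is fund=VK0. period columns in first-appearance order: Q1, Q2, Q3, Q4; column 3 is Q3.
Long rows with fund=VK0, period=Q3: return_pct = 9.7.

9.7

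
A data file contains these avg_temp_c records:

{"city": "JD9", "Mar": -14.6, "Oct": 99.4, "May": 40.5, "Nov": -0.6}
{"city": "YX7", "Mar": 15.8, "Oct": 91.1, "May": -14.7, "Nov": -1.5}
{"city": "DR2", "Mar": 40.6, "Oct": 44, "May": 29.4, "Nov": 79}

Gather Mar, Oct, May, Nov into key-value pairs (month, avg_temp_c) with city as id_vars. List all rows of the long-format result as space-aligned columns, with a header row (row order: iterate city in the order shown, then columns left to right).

city  month  avg_temp_c
JD9   Mar    -14.6     
JD9   Oct    99.4      
JD9   May    40.5      
JD9   Nov    -0.6      
YX7   Mar    15.8      
YX7   Oct    91.1      
YX7   May    -14.7     
YX7   Nov    -1.5      
DR2   Mar    40.6      
DR2   Oct    44        
DR2   May    29.4      
DR2   Nov    79        

Each (city, column) pair becomes one row: 3 × 4 = 12 rows.
For example, (JD9, Mar) → avg_temp_c=-14.6.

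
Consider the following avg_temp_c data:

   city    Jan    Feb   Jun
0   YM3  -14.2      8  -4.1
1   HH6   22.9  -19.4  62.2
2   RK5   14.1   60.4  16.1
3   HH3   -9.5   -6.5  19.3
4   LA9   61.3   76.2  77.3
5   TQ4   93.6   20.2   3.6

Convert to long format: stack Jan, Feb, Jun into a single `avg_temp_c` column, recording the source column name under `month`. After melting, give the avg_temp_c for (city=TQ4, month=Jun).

3.6

Unpivoting turns each (city, wide-column) pair into one long row.
The wide cell at row TQ4, column Jun holds 3.6, so the long row (TQ4, Jun) has avg_temp_c=3.6.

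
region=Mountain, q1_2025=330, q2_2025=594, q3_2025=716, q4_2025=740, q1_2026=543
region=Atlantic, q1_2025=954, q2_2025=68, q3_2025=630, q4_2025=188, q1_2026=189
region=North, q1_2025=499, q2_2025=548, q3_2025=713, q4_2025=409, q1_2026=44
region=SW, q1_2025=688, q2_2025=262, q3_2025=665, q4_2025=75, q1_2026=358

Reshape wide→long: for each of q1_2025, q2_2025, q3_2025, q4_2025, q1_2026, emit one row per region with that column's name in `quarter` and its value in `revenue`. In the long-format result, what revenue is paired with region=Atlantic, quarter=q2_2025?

Unpivoting turns each (region, wide-column) pair into one long row.
The wide cell at row Atlantic, column q2_2025 holds 68, so the long row (Atlantic, q2_2025) has revenue=68.

68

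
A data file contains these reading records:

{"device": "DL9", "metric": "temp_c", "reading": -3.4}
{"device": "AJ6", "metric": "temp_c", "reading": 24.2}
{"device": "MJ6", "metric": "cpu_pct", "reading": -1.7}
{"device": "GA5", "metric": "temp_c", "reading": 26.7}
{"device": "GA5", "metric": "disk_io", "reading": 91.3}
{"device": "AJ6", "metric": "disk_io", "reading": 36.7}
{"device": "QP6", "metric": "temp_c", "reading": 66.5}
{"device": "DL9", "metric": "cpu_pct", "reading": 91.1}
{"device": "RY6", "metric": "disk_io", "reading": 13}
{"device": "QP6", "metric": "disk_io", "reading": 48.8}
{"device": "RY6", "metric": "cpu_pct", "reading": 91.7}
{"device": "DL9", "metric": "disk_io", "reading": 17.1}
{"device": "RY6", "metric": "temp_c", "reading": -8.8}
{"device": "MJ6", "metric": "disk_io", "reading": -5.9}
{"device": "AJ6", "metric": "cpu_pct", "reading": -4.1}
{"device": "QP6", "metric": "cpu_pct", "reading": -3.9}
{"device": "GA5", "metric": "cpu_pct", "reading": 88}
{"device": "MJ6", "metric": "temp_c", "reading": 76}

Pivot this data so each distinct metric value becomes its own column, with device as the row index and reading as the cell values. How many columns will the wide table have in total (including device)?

4

1 column for device plus 3 distinct metric values → 4 columns.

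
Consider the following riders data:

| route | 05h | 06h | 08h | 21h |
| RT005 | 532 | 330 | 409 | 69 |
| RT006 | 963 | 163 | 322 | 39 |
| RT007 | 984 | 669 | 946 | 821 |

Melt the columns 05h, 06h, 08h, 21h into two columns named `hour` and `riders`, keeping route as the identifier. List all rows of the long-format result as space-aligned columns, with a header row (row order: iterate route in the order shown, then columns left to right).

route  hour  riders
RT005  05h   532   
RT005  06h   330   
RT005  08h   409   
RT005  21h   69    
RT006  05h   963   
RT006  06h   163   
RT006  08h   322   
RT006  21h   39    
RT007  05h   984   
RT007  06h   669   
RT007  08h   946   
RT007  21h   821   

Each (route, column) pair becomes one row: 3 × 4 = 12 rows.
For example, (RT005, 05h) → riders=532.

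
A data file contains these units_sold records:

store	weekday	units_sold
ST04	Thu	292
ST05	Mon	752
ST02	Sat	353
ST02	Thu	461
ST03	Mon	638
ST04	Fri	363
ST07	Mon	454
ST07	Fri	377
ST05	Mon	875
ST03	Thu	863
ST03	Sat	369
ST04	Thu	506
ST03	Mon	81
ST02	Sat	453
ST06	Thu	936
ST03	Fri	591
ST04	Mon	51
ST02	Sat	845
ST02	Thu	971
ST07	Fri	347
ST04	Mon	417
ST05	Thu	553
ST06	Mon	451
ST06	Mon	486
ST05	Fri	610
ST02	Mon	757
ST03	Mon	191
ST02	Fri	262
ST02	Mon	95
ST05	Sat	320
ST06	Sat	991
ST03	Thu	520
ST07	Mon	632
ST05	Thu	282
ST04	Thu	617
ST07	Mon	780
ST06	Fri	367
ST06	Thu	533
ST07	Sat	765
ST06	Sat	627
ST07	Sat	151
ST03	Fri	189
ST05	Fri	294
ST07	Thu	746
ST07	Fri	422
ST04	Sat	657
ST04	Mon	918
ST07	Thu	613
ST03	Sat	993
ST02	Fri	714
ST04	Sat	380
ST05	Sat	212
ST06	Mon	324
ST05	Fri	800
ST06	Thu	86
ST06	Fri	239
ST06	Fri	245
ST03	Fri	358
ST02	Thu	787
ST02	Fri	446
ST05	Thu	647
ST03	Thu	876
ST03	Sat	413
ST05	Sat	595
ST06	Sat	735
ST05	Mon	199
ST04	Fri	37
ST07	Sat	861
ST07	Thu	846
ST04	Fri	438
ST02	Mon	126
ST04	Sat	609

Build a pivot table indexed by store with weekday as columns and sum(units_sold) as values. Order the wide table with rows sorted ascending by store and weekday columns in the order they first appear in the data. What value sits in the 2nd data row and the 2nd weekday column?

With rows sorted ascending by store, row 2 is store=ST03. weekday columns in first-appearance order: Thu, Mon, Sat, Fri; column 2 is Mon.
Long rows with store=ST03, weekday=Mon: 638 + 81 + 191 = 910.

910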